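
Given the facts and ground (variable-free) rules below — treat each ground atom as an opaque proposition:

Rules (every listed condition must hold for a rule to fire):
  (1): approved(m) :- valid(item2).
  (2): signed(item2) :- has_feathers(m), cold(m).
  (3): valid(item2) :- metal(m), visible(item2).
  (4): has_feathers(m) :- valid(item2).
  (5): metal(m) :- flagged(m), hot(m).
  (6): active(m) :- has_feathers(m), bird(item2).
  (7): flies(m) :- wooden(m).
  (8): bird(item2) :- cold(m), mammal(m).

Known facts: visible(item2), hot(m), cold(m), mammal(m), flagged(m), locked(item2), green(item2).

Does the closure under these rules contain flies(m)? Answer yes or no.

no

[1] (5) [metal(m) :- flagged(m), hot(m).]; (8) [bird(item2) :- cold(m), mammal(m).]. ⇒ new: metal(m), bird(item2).
[2] (3) [valid(item2) :- metal(m), visible(item2).]. ⇒ new: valid(item2).
[3] (1) [approved(m) :- valid(item2).]; (4) [has_feathers(m) :- valid(item2).]. ⇒ new: approved(m), has_feathers(m).
[4] (2) [signed(item2) :- has_feathers(m), cold(m).]; (6) [active(m) :- has_feathers(m), bird(item2).]. ⇒ new: signed(item2), active(m).
Fixed point reached. flies(m) is concluded only by (7); (7) needs wooden(m) (never derived).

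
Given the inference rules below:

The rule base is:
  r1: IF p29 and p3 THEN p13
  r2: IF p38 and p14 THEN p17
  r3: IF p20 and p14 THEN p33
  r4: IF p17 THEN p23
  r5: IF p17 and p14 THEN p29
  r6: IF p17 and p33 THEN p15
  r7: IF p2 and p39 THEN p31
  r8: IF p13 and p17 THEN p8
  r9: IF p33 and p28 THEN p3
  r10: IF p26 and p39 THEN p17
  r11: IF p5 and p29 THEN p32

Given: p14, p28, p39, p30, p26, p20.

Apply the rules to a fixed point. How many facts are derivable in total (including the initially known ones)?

14

Round 1 fires r3, r10, giving p33, p17.
Round 2 fires r4, r5, r6, r9, giving p23, p29, p15, p3.
Round 3 fires r1, giving p13.
Round 4 fires r8, giving p8.
Closure: {p13, p14, p15, p17, p20, p23, p26, p28, p29, p3, p30, p33, p39, p8} — 14 facts.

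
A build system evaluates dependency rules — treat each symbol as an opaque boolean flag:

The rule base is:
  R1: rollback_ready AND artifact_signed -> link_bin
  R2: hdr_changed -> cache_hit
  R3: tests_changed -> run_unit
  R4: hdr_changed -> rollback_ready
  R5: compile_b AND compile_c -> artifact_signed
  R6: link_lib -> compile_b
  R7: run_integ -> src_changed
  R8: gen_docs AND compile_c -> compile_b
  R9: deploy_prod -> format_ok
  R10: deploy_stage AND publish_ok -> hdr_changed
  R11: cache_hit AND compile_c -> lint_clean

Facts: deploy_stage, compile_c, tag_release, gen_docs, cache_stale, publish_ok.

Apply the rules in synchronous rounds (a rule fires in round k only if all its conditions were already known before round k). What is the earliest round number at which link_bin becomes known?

3

Round 1: R8 [gen_docs AND compile_c -> compile_b]; R10 [deploy_stage AND publish_ok -> hdr_changed]. New: compile_b, hdr_changed.
Round 2: R2 [hdr_changed -> cache_hit]; R4 [hdr_changed -> rollback_ready]; R5 [compile_b AND compile_c -> artifact_signed]. New: cache_hit, rollback_ready, artifact_signed.
Round 3: R1 [rollback_ready AND artifact_signed -> link_bin]; R11 [cache_hit AND compile_c -> lint_clean]. New: link_bin, lint_clean.
link_bin first appears in round 3.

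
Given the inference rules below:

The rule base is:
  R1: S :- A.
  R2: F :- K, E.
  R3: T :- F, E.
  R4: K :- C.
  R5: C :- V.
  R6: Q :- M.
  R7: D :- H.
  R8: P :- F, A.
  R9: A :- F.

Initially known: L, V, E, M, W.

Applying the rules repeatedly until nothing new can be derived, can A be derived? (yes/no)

yes

[1] R5 [C :- V.]; R6 [Q :- M.]. ⇒ new: C, Q.
[2] R4 [K :- C.]. ⇒ new: K.
[3] R2 [F :- K, E.]. ⇒ new: F.
[4] R3 [T :- F, E.]; R9 [A :- F.]. ⇒ new: T, A.
[5] R1 [S :- A.]; R8 [P :- F, A.]. ⇒ new: S, P.
A appears in round 4, so it is derivable.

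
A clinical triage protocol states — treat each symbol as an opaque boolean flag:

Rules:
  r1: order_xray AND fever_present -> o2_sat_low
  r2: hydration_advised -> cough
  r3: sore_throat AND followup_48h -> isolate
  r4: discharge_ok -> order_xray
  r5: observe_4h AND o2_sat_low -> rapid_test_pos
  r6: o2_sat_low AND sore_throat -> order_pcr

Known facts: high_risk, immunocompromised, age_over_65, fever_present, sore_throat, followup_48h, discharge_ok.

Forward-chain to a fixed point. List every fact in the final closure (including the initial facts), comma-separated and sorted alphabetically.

[1] r3 [sore_throat AND followup_48h -> isolate]; r4 [discharge_ok -> order_xray]. ⇒ new: isolate, order_xray.
[2] r1 [order_xray AND fever_present -> o2_sat_low]. ⇒ new: o2_sat_low.
[3] r6 [o2_sat_low AND sore_throat -> order_pcr]. ⇒ new: order_pcr.

age_over_65, discharge_ok, fever_present, followup_48h, high_risk, immunocompromised, isolate, o2_sat_low, order_pcr, order_xray, sore_throat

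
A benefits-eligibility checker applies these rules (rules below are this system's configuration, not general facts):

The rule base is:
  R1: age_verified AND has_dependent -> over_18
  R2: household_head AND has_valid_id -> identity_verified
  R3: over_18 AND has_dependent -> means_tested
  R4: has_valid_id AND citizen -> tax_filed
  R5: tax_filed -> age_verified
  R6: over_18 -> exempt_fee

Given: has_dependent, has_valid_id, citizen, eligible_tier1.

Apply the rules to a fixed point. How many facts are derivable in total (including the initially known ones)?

Round 1 — R4, derive tax_filed.
Round 2 — R5, derive age_verified.
Round 3 — R1, derive over_18.
Round 4 — R3, R6, derive means_tested, exempt_fee.
Closure: {age_verified, citizen, eligible_tier1, exempt_fee, has_dependent, has_valid_id, means_tested, over_18, tax_filed} — 9 facts.

9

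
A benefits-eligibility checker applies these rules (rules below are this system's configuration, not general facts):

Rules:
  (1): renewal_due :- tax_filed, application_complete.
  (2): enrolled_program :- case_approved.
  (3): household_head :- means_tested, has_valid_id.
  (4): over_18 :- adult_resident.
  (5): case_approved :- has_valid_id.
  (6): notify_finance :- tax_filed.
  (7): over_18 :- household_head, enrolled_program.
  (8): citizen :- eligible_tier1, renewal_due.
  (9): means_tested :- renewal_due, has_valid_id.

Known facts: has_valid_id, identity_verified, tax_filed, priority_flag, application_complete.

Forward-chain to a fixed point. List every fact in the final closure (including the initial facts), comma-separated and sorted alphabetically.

application_complete, case_approved, enrolled_program, has_valid_id, household_head, identity_verified, means_tested, notify_finance, over_18, priority_flag, renewal_due, tax_filed

Round 1 — (1), (5), (6), derive renewal_due, case_approved, notify_finance.
Round 2 — (2), (9), derive enrolled_program, means_tested.
Round 3 — (3), derive household_head.
Round 4 — (7), derive over_18.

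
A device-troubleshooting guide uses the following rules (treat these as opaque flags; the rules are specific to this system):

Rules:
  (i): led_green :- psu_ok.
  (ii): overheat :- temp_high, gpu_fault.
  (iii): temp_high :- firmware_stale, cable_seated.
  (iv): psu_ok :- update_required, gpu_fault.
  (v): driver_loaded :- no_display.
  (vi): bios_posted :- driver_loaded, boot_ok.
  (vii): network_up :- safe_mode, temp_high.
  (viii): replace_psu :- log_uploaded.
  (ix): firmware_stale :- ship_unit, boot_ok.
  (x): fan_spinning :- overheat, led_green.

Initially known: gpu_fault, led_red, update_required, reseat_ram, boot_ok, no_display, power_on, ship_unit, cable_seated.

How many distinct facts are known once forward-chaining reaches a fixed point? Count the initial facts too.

17

Round 1: (iv) [psu_ok :- update_required, gpu_fault.]; (v) [driver_loaded :- no_display.]; (ix) [firmware_stale :- ship_unit, boot_ok.]. Adds psu_ok, driver_loaded, firmware_stale.
Round 2: (i) [led_green :- psu_ok.]; (iii) [temp_high :- firmware_stale, cable_seated.]; (vi) [bios_posted :- driver_loaded, boot_ok.]. Adds led_green, temp_high, bios_posted.
Round 3: (ii) [overheat :- temp_high, gpu_fault.]. Adds overheat.
Round 4: (x) [fan_spinning :- overheat, led_green.]. Adds fan_spinning.
Closure: {bios_posted, boot_ok, cable_seated, driver_loaded, fan_spinning, firmware_stale, gpu_fault, led_green, led_red, no_display, overheat, power_on, psu_ok, reseat_ram, ship_unit, temp_high, update_required} — 17 facts.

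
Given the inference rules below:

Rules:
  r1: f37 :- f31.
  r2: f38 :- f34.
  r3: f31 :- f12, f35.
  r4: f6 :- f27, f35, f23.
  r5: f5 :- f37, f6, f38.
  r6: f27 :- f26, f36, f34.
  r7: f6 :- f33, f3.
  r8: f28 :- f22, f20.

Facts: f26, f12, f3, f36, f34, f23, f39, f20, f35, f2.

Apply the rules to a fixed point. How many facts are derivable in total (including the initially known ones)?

Round 1 — r2, r3, r6, derive f38, f31, f27.
Round 2 — r1, r4, derive f37, f6.
Round 3 — r5, derive f5.
Closure: {f12, f2, f20, f23, f26, f27, f3, f31, f34, f35, f36, f37, f38, f39, f5, f6} — 16 facts.

16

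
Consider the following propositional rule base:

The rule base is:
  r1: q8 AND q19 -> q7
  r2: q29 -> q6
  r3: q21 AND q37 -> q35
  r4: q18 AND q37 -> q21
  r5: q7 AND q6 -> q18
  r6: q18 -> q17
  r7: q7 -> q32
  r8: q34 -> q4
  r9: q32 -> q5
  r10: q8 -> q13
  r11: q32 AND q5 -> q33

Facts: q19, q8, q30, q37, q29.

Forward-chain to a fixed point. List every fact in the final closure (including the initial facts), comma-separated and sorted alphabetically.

Round 1 fires r1, r2, r10, giving q7, q6, q13.
Round 2 fires r5, r7, giving q18, q32.
Round 3 fires r4, r6, r9, giving q21, q17, q5.
Round 4 fires r3, r11, giving q35, q33.

q13, q17, q18, q19, q21, q29, q30, q32, q33, q35, q37, q5, q6, q7, q8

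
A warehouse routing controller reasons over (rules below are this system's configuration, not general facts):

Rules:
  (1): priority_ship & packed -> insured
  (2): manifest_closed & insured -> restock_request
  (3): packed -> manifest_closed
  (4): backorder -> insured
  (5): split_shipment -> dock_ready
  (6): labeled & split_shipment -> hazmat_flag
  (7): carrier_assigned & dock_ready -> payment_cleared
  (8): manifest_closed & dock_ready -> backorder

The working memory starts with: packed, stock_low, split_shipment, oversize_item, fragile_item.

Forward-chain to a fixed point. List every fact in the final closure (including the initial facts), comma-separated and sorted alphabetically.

Round 1: (3) [packed -> manifest_closed]; (5) [split_shipment -> dock_ready]. Adds manifest_closed, dock_ready.
Round 2: (8) [manifest_closed & dock_ready -> backorder]. Adds backorder.
Round 3: (4) [backorder -> insured]. Adds insured.
Round 4: (2) [manifest_closed & insured -> restock_request]. Adds restock_request.

backorder, dock_ready, fragile_item, insured, manifest_closed, oversize_item, packed, restock_request, split_shipment, stock_low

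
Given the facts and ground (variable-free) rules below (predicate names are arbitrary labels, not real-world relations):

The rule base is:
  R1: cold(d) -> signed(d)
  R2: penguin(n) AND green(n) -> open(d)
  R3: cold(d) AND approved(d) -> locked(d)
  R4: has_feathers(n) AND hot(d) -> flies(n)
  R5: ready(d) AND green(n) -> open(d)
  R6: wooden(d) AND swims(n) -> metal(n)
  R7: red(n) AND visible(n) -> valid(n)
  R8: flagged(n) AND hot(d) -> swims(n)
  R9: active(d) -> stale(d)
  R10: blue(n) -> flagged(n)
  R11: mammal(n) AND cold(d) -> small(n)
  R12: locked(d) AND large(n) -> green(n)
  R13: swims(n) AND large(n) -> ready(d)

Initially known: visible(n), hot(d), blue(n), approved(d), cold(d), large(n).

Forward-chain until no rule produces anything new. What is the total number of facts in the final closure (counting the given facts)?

[1] R1 [cold(d) -> signed(d)]; R3 [cold(d) AND approved(d) -> locked(d)]; R10 [blue(n) -> flagged(n)]. ⇒ new: signed(d), locked(d), flagged(n).
[2] R8 [flagged(n) AND hot(d) -> swims(n)]; R12 [locked(d) AND large(n) -> green(n)]. ⇒ new: swims(n), green(n).
[3] R13 [swims(n) AND large(n) -> ready(d)]. ⇒ new: ready(d).
[4] R5 [ready(d) AND green(n) -> open(d)]. ⇒ new: open(d).
Closure: {approved(d), blue(n), cold(d), flagged(n), green(n), hot(d), large(n), locked(d), open(d), ready(d), signed(d), swims(n), visible(n)} — 13 facts.

13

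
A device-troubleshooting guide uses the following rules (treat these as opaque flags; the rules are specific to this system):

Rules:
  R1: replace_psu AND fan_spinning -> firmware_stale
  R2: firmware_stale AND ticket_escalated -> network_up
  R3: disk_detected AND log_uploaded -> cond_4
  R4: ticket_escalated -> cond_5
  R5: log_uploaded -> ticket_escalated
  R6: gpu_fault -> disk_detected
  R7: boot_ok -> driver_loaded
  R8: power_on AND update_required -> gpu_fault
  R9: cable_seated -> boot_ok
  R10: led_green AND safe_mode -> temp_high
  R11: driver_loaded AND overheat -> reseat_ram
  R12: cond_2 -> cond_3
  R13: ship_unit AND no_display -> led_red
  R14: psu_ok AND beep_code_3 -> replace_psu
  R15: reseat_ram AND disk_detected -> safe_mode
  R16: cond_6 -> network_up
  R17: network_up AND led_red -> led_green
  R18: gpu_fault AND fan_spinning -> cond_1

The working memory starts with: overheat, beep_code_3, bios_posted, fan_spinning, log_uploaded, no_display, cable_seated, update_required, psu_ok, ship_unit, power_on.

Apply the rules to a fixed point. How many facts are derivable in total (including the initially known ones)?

[1] R5 [log_uploaded -> ticket_escalated]; R8 [power_on AND update_required -> gpu_fault]; R9 [cable_seated -> boot_ok]; R13 [ship_unit AND no_display -> led_red]; R14 [psu_ok AND beep_code_3 -> replace_psu]. ⇒ new: ticket_escalated, gpu_fault, boot_ok, led_red, replace_psu.
[2] R1 [replace_psu AND fan_spinning -> firmware_stale]; R4 [ticket_escalated -> cond_5]; R6 [gpu_fault -> disk_detected]; R7 [boot_ok -> driver_loaded]; R18 [gpu_fault AND fan_spinning -> cond_1]. ⇒ new: firmware_stale, cond_5, disk_detected, driver_loaded, cond_1.
[3] R2 [firmware_stale AND ticket_escalated -> network_up]; R3 [disk_detected AND log_uploaded -> cond_4]; R11 [driver_loaded AND overheat -> reseat_ram]. ⇒ new: network_up, cond_4, reseat_ram.
[4] R15 [reseat_ram AND disk_detected -> safe_mode]; R17 [network_up AND led_red -> led_green]. ⇒ new: safe_mode, led_green.
[5] R10 [led_green AND safe_mode -> temp_high]. ⇒ new: temp_high.
Closure: {beep_code_3, bios_posted, boot_ok, cable_seated, cond_1, cond_4, cond_5, disk_detected, driver_loaded, fan_spinning, firmware_stale, gpu_fault, led_green, led_red, log_uploaded, network_up, no_display, overheat, power_on, psu_ok, replace_psu, reseat_ram, safe_mode, ship_unit, temp_high, ticket_escalated, update_required} — 27 facts.

27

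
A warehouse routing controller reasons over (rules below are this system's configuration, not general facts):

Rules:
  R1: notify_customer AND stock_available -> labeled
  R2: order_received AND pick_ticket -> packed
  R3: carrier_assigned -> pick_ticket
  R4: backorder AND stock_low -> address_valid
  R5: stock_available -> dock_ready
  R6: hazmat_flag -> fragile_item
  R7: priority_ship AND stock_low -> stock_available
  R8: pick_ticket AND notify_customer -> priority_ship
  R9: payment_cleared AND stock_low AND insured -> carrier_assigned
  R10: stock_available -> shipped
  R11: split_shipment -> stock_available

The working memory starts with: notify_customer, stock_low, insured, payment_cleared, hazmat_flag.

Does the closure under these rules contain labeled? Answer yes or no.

yes

Round 1: R6 [hazmat_flag -> fragile_item]; R9 [payment_cleared AND stock_low AND insured -> carrier_assigned]. New: fragile_item, carrier_assigned.
Round 2: R3 [carrier_assigned -> pick_ticket]. New: pick_ticket.
Round 3: R8 [pick_ticket AND notify_customer -> priority_ship]. New: priority_ship.
Round 4: R7 [priority_ship AND stock_low -> stock_available]. New: stock_available.
Round 5: R1 [notify_customer AND stock_available -> labeled]; R5 [stock_available -> dock_ready]; R10 [stock_available -> shipped]. New: labeled, dock_ready, shipped.
labeled appears in round 5, so it is derivable.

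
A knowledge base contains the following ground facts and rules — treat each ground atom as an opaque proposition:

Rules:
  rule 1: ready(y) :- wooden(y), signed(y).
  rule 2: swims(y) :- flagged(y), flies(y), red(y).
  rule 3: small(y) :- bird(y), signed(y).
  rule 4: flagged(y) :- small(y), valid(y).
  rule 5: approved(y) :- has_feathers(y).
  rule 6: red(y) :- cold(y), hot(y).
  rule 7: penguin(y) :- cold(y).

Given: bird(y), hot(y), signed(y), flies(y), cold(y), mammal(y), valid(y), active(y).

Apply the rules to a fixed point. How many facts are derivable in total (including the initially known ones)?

[1] rule 3 [small(y) :- bird(y), signed(y).]; rule 6 [red(y) :- cold(y), hot(y).]; rule 7 [penguin(y) :- cold(y).]. ⇒ new: small(y), red(y), penguin(y).
[2] rule 4 [flagged(y) :- small(y), valid(y).]. ⇒ new: flagged(y).
[3] rule 2 [swims(y) :- flagged(y), flies(y), red(y).]. ⇒ new: swims(y).
Closure: {active(y), bird(y), cold(y), flagged(y), flies(y), hot(y), mammal(y), penguin(y), red(y), signed(y), small(y), swims(y), valid(y)} — 13 facts.

13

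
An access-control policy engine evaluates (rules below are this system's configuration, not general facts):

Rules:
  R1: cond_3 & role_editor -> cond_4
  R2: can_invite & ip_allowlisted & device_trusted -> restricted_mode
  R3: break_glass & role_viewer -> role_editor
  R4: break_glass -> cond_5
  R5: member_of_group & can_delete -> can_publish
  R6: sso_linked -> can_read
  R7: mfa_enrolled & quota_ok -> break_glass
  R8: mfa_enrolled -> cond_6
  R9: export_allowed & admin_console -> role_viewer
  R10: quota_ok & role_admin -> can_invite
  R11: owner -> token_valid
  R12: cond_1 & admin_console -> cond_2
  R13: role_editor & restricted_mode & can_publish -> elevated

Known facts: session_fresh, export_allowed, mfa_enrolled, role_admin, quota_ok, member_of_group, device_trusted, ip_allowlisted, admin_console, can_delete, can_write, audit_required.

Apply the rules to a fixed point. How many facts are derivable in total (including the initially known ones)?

21

Round 1 — R5, R7, R8, R9, R10, derive can_publish, break_glass, cond_6, role_viewer, can_invite.
Round 2 — R2, R3, R4, derive restricted_mode, role_editor, cond_5.
Round 3 — R13, derive elevated.
Closure: {admin_console, audit_required, break_glass, can_delete, can_invite, can_publish, can_write, cond_5, cond_6, device_trusted, elevated, export_allowed, ip_allowlisted, member_of_group, mfa_enrolled, quota_ok, restricted_mode, role_admin, role_editor, role_viewer, session_fresh} — 21 facts.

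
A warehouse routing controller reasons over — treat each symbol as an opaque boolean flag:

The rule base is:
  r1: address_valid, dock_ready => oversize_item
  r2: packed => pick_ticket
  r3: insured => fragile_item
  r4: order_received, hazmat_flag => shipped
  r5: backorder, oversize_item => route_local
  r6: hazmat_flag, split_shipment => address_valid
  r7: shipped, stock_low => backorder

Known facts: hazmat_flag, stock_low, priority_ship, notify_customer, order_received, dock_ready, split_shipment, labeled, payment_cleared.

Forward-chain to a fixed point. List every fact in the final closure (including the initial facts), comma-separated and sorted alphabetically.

[1] r4 [order_received, hazmat_flag => shipped]; r6 [hazmat_flag, split_shipment => address_valid]. ⇒ new: shipped, address_valid.
[2] r1 [address_valid, dock_ready => oversize_item]; r7 [shipped, stock_low => backorder]. ⇒ new: oversize_item, backorder.
[3] r5 [backorder, oversize_item => route_local]. ⇒ new: route_local.

address_valid, backorder, dock_ready, hazmat_flag, labeled, notify_customer, order_received, oversize_item, payment_cleared, priority_ship, route_local, shipped, split_shipment, stock_low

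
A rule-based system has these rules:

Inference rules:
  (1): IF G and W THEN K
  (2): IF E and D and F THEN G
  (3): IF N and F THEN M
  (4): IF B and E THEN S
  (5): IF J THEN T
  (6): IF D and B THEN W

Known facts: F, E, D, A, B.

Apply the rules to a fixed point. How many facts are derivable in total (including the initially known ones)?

9

Round 1 fires (2), (4), (6), giving G, S, W.
Round 2 fires (1), giving K.
Closure: {A, B, D, E, F, G, K, S, W} — 9 facts.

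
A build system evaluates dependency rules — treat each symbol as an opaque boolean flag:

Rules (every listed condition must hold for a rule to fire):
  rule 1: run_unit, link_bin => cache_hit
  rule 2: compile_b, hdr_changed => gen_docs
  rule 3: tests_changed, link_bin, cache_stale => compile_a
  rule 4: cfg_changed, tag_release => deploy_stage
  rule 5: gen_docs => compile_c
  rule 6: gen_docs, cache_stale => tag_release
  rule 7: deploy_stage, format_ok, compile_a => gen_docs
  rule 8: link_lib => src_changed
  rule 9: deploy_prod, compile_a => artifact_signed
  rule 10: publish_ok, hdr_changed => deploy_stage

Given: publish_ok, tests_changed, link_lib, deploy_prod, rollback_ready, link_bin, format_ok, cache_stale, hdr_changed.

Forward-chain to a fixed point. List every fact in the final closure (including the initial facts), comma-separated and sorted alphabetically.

artifact_signed, cache_stale, compile_a, compile_c, deploy_prod, deploy_stage, format_ok, gen_docs, hdr_changed, link_bin, link_lib, publish_ok, rollback_ready, src_changed, tag_release, tests_changed

Round 1 fires rule 3, rule 8, rule 10, giving compile_a, src_changed, deploy_stage.
Round 2 fires rule 7, rule 9, giving gen_docs, artifact_signed.
Round 3 fires rule 5, rule 6, giving compile_c, tag_release.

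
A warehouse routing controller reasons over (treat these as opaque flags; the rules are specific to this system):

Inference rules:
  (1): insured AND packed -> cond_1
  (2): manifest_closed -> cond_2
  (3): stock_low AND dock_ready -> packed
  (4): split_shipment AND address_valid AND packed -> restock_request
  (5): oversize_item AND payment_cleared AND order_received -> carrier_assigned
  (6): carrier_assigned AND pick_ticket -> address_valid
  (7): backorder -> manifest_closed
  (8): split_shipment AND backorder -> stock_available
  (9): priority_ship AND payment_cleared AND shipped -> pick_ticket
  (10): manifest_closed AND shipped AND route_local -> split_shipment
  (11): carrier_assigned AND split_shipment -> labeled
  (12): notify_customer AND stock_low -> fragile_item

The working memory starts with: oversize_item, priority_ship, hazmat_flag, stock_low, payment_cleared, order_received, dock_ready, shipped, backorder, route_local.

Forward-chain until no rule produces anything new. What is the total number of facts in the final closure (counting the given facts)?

Round 1 — (3), (5), (7), (9), derive packed, carrier_assigned, manifest_closed, pick_ticket.
Round 2 — (2), (6), (10), derive cond_2, address_valid, split_shipment.
Round 3 — (4), (8), (11), derive restock_request, stock_available, labeled.
Closure: {address_valid, backorder, carrier_assigned, cond_2, dock_ready, hazmat_flag, labeled, manifest_closed, order_received, oversize_item, packed, payment_cleared, pick_ticket, priority_ship, restock_request, route_local, shipped, split_shipment, stock_available, stock_low} — 20 facts.

20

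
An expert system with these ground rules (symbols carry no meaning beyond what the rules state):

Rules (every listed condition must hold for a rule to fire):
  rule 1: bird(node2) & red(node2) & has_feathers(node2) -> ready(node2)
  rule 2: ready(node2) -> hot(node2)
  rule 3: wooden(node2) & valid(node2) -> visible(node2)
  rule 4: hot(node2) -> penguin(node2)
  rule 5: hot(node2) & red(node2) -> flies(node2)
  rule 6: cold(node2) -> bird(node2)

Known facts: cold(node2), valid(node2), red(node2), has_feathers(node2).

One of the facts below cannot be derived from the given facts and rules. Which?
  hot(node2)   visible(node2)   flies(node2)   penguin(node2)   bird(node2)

Round 1 — rule 6, derive bird(node2).
Round 2 — rule 1, derive ready(node2).
Round 3 — rule 2, derive hot(node2).
Round 4 — rule 4, rule 5, derive penguin(node2), flies(node2).
Derived: penguin(node2) (round 4), bird(node2) (round 1), flies(node2) (round 4), hot(node2) (round 3). visible(node2) never appears in any round.

visible(node2)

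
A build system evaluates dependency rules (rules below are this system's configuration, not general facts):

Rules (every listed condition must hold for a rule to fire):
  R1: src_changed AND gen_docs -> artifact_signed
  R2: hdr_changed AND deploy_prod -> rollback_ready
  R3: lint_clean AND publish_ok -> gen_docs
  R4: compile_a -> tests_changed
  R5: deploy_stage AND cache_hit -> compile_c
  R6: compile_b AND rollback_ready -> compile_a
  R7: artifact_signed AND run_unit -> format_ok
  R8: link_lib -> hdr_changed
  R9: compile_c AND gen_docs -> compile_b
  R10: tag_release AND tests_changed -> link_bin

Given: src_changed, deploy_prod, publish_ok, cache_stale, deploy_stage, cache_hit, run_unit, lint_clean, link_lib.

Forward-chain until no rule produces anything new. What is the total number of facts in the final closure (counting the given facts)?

Round 1: R3 [lint_clean AND publish_ok -> gen_docs]; R5 [deploy_stage AND cache_hit -> compile_c]; R8 [link_lib -> hdr_changed]. Adds gen_docs, compile_c, hdr_changed.
Round 2: R1 [src_changed AND gen_docs -> artifact_signed]; R2 [hdr_changed AND deploy_prod -> rollback_ready]; R9 [compile_c AND gen_docs -> compile_b]. Adds artifact_signed, rollback_ready, compile_b.
Round 3: R6 [compile_b AND rollback_ready -> compile_a]; R7 [artifact_signed AND run_unit -> format_ok]. Adds compile_a, format_ok.
Round 4: R4 [compile_a -> tests_changed]. Adds tests_changed.
Closure: {artifact_signed, cache_hit, cache_stale, compile_a, compile_b, compile_c, deploy_prod, deploy_stage, format_ok, gen_docs, hdr_changed, link_lib, lint_clean, publish_ok, rollback_ready, run_unit, src_changed, tests_changed} — 18 facts.

18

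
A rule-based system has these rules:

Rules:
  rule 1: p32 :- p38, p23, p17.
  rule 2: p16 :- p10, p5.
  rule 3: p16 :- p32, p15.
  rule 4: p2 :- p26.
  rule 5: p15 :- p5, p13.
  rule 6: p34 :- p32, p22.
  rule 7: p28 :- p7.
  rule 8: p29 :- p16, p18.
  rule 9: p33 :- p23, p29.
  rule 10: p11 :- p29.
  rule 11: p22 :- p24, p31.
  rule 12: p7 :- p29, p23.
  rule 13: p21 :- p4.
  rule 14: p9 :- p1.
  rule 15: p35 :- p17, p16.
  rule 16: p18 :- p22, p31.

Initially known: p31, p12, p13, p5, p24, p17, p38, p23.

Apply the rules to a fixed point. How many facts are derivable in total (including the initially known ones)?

Round 1: rule 1 [p32 :- p38, p23, p17.]; rule 5 [p15 :- p5, p13.]; rule 11 [p22 :- p24, p31.]. New: p32, p15, p22.
Round 2: rule 3 [p16 :- p32, p15.]; rule 6 [p34 :- p32, p22.]; rule 16 [p18 :- p22, p31.]. New: p16, p34, p18.
Round 3: rule 8 [p29 :- p16, p18.]; rule 15 [p35 :- p17, p16.]. New: p29, p35.
Round 4: rule 9 [p33 :- p23, p29.]; rule 10 [p11 :- p29.]; rule 12 [p7 :- p29, p23.]. New: p33, p11, p7.
Round 5: rule 7 [p28 :- p7.]. New: p28.
Closure: {p11, p12, p13, p15, p16, p17, p18, p22, p23, p24, p28, p29, p31, p32, p33, p34, p35, p38, p5, p7} — 20 facts.

20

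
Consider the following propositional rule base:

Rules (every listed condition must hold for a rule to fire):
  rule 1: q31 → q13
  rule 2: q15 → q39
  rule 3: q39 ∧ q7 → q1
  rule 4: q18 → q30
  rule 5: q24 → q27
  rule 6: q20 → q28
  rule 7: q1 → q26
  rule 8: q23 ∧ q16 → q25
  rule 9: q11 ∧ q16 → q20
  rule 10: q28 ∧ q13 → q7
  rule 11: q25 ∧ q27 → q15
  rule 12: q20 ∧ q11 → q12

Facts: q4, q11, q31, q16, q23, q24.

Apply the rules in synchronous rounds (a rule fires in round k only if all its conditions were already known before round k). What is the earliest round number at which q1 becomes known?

Round 1 fires rule 1, rule 5, rule 8, rule 9, giving q13, q27, q25, q20.
Round 2 fires rule 6, rule 11, rule 12, giving q28, q15, q12.
Round 3 fires rule 2, rule 10, giving q39, q7.
Round 4 fires rule 3, giving q1.
q1 first appears in round 4.

4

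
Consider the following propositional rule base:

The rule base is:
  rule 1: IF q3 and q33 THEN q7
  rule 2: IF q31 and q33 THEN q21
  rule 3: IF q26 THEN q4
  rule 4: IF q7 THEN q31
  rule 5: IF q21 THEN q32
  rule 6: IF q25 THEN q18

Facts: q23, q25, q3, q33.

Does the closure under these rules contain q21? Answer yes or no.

[1] rule 1 [IF q3 and q33 THEN q7]; rule 6 [IF q25 THEN q18]. ⇒ new: q7, q18.
[2] rule 4 [IF q7 THEN q31]. ⇒ new: q31.
[3] rule 2 [IF q31 and q33 THEN q21]. ⇒ new: q21.
[4] rule 5 [IF q21 THEN q32]. ⇒ new: q32.
q21 appears in round 3, so it is derivable.

yes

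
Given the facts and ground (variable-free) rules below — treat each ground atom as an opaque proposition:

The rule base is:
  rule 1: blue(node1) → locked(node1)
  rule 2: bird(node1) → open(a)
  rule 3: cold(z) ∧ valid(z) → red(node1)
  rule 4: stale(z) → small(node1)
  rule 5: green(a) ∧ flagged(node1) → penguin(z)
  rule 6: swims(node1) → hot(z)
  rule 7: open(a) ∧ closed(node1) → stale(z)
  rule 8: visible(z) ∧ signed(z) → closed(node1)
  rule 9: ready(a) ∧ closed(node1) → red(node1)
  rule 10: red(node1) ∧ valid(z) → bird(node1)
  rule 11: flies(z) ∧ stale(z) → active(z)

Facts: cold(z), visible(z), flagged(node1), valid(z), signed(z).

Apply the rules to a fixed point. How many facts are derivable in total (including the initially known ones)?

[1] rule 3 [cold(z) ∧ valid(z) → red(node1)]; rule 8 [visible(z) ∧ signed(z) → closed(node1)]. ⇒ new: red(node1), closed(node1).
[2] rule 10 [red(node1) ∧ valid(z) → bird(node1)]. ⇒ new: bird(node1).
[3] rule 2 [bird(node1) → open(a)]. ⇒ new: open(a).
[4] rule 7 [open(a) ∧ closed(node1) → stale(z)]. ⇒ new: stale(z).
[5] rule 4 [stale(z) → small(node1)]. ⇒ new: small(node1).
Closure: {bird(node1), closed(node1), cold(z), flagged(node1), open(a), red(node1), signed(z), small(node1), stale(z), valid(z), visible(z)} — 11 facts.

11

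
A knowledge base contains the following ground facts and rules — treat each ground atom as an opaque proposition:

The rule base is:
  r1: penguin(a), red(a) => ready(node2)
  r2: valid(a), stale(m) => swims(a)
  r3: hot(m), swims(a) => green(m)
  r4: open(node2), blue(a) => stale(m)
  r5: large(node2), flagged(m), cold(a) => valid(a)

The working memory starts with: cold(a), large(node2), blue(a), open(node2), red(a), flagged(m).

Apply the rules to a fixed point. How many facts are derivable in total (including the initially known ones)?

Round 1: r4 [open(node2), blue(a) => stale(m)]; r5 [large(node2), flagged(m), cold(a) => valid(a)]. Adds stale(m), valid(a).
Round 2: r2 [valid(a), stale(m) => swims(a)]. Adds swims(a).
Closure: {blue(a), cold(a), flagged(m), large(node2), open(node2), red(a), stale(m), swims(a), valid(a)} — 9 facts.

9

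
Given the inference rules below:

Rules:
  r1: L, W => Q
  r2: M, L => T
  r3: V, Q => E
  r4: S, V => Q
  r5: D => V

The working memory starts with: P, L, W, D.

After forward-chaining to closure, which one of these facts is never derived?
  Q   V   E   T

Round 1: r1 [L, W => Q]; r5 [D => V]. Adds Q, V.
Round 2: r3 [V, Q => E]. Adds E.
Derived: V (round 1), Q (round 1), E (round 2). T never appears in any round.

T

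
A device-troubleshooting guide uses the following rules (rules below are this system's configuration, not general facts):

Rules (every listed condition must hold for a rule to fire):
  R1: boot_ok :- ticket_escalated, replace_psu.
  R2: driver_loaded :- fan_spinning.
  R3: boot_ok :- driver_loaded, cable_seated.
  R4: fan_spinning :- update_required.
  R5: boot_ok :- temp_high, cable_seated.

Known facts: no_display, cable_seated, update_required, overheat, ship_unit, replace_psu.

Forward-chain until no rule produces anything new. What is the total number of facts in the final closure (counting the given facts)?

Round 1: R4 [fan_spinning :- update_required.]. New: fan_spinning.
Round 2: R2 [driver_loaded :- fan_spinning.]. New: driver_loaded.
Round 3: R3 [boot_ok :- driver_loaded, cable_seated.]. New: boot_ok.
Closure: {boot_ok, cable_seated, driver_loaded, fan_spinning, no_display, overheat, replace_psu, ship_unit, update_required} — 9 facts.

9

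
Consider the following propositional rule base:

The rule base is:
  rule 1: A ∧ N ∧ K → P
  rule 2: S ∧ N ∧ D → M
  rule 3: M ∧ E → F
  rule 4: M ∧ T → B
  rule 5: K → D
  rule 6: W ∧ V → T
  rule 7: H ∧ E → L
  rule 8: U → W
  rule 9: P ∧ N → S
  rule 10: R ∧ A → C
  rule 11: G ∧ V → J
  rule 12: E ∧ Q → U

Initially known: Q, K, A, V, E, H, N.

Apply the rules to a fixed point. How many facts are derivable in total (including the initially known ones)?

17

[1] rule 1 [A ∧ N ∧ K → P]; rule 5 [K → D]; rule 7 [H ∧ E → L]; rule 12 [E ∧ Q → U]. ⇒ new: P, D, L, U.
[2] rule 8 [U → W]; rule 9 [P ∧ N → S]. ⇒ new: W, S.
[3] rule 2 [S ∧ N ∧ D → M]; rule 6 [W ∧ V → T]. ⇒ new: M, T.
[4] rule 3 [M ∧ E → F]; rule 4 [M ∧ T → B]. ⇒ new: F, B.
Closure: {A, B, D, E, F, H, K, L, M, N, P, Q, S, T, U, V, W} — 17 facts.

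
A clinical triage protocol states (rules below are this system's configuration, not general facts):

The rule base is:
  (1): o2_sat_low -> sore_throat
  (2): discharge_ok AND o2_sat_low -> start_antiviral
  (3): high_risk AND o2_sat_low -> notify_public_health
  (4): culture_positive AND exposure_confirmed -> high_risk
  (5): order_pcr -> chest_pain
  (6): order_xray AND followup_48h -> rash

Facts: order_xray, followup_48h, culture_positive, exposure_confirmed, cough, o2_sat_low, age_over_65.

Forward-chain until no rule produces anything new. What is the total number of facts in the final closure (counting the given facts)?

Round 1: (1) [o2_sat_low -> sore_throat]; (4) [culture_positive AND exposure_confirmed -> high_risk]; (6) [order_xray AND followup_48h -> rash]. New: sore_throat, high_risk, rash.
Round 2: (3) [high_risk AND o2_sat_low -> notify_public_health]. New: notify_public_health.
Closure: {age_over_65, cough, culture_positive, exposure_confirmed, followup_48h, high_risk, notify_public_health, o2_sat_low, order_xray, rash, sore_throat} — 11 facts.

11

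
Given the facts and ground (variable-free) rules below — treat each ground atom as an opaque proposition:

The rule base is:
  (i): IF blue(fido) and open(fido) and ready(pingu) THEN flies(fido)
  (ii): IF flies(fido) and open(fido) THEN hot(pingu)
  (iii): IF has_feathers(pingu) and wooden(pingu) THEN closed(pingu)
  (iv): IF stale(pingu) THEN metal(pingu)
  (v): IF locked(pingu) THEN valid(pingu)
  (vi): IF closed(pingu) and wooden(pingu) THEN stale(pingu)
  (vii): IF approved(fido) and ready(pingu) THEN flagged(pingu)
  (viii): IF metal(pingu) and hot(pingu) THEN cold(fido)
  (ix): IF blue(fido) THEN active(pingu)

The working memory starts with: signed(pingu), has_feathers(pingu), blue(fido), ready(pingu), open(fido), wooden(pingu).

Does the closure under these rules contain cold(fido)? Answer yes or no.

yes

[1] (i) [IF blue(fido) and open(fido) and ready(pingu) THEN flies(fido)]; (iii) [IF has_feathers(pingu) and wooden(pingu) THEN closed(pingu)]; (ix) [IF blue(fido) THEN active(pingu)]. ⇒ new: flies(fido), closed(pingu), active(pingu).
[2] (ii) [IF flies(fido) and open(fido) THEN hot(pingu)]; (vi) [IF closed(pingu) and wooden(pingu) THEN stale(pingu)]. ⇒ new: hot(pingu), stale(pingu).
[3] (iv) [IF stale(pingu) THEN metal(pingu)]. ⇒ new: metal(pingu).
[4] (viii) [IF metal(pingu) and hot(pingu) THEN cold(fido)]. ⇒ new: cold(fido).
cold(fido) appears in round 4, so it is derivable.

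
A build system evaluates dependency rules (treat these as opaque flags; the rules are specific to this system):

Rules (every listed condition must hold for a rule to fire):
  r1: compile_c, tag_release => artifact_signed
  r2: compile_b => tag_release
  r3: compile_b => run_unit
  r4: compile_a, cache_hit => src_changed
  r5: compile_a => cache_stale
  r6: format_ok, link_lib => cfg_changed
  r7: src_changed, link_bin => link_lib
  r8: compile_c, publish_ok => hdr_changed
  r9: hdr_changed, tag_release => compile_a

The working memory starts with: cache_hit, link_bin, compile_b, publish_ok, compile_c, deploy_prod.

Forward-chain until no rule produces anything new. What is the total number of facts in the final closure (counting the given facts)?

Round 1 fires r2, r3, r8, giving tag_release, run_unit, hdr_changed.
Round 2 fires r1, r9, giving artifact_signed, compile_a.
Round 3 fires r4, r5, giving src_changed, cache_stale.
Round 4 fires r7, giving link_lib.
Closure: {artifact_signed, cache_hit, cache_stale, compile_a, compile_b, compile_c, deploy_prod, hdr_changed, link_bin, link_lib, publish_ok, run_unit, src_changed, tag_release} — 14 facts.

14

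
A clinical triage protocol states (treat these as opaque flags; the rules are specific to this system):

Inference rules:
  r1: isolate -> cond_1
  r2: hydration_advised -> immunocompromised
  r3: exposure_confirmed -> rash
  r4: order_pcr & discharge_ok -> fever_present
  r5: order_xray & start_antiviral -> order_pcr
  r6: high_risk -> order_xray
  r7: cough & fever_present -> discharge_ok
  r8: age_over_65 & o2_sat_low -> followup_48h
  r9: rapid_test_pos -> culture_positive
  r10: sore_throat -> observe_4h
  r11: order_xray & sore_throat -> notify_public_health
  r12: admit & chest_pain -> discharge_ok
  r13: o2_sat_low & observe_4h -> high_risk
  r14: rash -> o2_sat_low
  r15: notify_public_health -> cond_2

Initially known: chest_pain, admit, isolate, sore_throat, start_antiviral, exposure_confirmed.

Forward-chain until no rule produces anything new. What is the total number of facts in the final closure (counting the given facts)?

Round 1: r1 [isolate -> cond_1]; r3 [exposure_confirmed -> rash]; r10 [sore_throat -> observe_4h]; r12 [admit & chest_pain -> discharge_ok]. Adds cond_1, rash, observe_4h, discharge_ok.
Round 2: r14 [rash -> o2_sat_low]. Adds o2_sat_low.
Round 3: r13 [o2_sat_low & observe_4h -> high_risk]. Adds high_risk.
Round 4: r6 [high_risk -> order_xray]. Adds order_xray.
Round 5: r5 [order_xray & start_antiviral -> order_pcr]; r11 [order_xray & sore_throat -> notify_public_health]. Adds order_pcr, notify_public_health.
Round 6: r4 [order_pcr & discharge_ok -> fever_present]; r15 [notify_public_health -> cond_2]. Adds fever_present, cond_2.
Closure: {admit, chest_pain, cond_1, cond_2, discharge_ok, exposure_confirmed, fever_present, high_risk, isolate, notify_public_health, o2_sat_low, observe_4h, order_pcr, order_xray, rash, sore_throat, start_antiviral} — 17 facts.

17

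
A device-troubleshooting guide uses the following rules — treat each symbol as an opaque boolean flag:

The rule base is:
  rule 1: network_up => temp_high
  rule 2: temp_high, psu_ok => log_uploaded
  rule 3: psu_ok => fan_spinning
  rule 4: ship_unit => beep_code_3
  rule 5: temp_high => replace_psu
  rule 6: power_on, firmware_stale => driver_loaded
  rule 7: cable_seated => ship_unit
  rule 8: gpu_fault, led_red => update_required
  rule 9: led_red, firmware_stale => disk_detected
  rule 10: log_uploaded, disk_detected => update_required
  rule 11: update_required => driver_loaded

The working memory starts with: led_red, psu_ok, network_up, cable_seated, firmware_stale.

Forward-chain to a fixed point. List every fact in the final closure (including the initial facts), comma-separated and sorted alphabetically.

beep_code_3, cable_seated, disk_detected, driver_loaded, fan_spinning, firmware_stale, led_red, log_uploaded, network_up, psu_ok, replace_psu, ship_unit, temp_high, update_required

Round 1 — rule 1, rule 3, rule 7, rule 9, derive temp_high, fan_spinning, ship_unit, disk_detected.
Round 2 — rule 2, rule 4, rule 5, derive log_uploaded, beep_code_3, replace_psu.
Round 3 — rule 10, derive update_required.
Round 4 — rule 11, derive driver_loaded.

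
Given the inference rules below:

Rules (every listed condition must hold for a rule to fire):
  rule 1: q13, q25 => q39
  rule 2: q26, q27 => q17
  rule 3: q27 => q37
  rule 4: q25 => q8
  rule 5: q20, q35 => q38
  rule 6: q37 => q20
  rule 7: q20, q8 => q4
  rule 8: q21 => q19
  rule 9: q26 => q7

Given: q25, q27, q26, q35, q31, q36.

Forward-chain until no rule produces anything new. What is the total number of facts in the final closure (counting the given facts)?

[1] rule 2 [q26, q27 => q17]; rule 3 [q27 => q37]; rule 4 [q25 => q8]; rule 9 [q26 => q7]. ⇒ new: q17, q37, q8, q7.
[2] rule 6 [q37 => q20]. ⇒ new: q20.
[3] rule 5 [q20, q35 => q38]; rule 7 [q20, q8 => q4]. ⇒ new: q38, q4.
Closure: {q17, q20, q25, q26, q27, q31, q35, q36, q37, q38, q4, q7, q8} — 13 facts.

13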